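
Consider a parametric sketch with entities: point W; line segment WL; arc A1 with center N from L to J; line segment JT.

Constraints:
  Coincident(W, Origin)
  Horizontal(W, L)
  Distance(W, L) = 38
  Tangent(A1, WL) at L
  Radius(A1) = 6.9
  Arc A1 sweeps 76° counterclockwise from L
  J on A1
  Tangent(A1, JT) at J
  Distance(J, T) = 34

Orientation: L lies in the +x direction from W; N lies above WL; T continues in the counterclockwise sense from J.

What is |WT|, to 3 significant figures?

65.3

W is at the origin; WL is horizontal with |WL| = 38.0 and L on the +x side, so L = (38.0, 0.00). The tangent condition forces NL to be normal to WL, so N = L + (0, 6.9) = (38.0, 6.90). On A1, L sits at bearing -90° from N; a 76° counterclockwise sweep puts J at bearing -14°, so J = N + 6.9·(cos -14°, sin -14°) = (44.7, 5.23). Tangency of A1 to JT means the radius NJ is perpendicular to JT, so JT runs along (−sin -14°, cos -14°); with |JT| = 34.0, T = (52.9, 38.2). Then |WT| = |T − W| = 65.3.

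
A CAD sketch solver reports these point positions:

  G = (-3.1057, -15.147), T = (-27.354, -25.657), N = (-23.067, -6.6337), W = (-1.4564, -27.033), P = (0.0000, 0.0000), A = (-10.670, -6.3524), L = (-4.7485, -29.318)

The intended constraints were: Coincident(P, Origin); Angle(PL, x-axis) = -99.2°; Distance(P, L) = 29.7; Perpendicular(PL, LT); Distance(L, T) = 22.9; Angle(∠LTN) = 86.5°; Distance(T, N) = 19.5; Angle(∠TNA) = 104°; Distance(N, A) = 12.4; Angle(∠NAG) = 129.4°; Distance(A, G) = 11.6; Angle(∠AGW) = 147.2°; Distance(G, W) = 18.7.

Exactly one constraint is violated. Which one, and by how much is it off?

Distance(G, W) = 18.7 — off by 6.70.

P = (0.00, 0.00) ✓; PL at -99.20° ✓; |PL| = 29.70 ✓; ∠(PL, LT) = 90.00° ✓; |LT| = 22.90 ✓; ∠LTN = 86.50° ✓; |TN| = 19.50 ✓; ∠TNA = 104.0° ✓; |NA| = 12.40 ✓; ∠NAG = 129.4° ✓; |AG| = 11.60 ✓; ∠AGW = 147.2° ✓; |GW| = 12.00 ✗.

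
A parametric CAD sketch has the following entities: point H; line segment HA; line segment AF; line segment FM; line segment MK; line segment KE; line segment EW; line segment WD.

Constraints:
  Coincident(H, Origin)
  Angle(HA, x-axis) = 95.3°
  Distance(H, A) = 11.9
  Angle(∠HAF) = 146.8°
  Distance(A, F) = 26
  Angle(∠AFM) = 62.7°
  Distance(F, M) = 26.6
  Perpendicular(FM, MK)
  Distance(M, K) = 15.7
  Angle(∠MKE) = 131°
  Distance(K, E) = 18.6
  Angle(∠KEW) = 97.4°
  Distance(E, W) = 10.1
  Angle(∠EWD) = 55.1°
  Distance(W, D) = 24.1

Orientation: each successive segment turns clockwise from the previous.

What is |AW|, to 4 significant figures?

7.173

∠MKE = 131.0° gives KE at 165.8° from the x-axis; with |KE| = 18.6, E = (-4.676, 8.587). ∠KEW = 97.4° gives EW at 83.20° from the x-axis; with |EW| = 10.1, W = (-3.480, 18.62). Then |AW| = |W − A| = 7.173.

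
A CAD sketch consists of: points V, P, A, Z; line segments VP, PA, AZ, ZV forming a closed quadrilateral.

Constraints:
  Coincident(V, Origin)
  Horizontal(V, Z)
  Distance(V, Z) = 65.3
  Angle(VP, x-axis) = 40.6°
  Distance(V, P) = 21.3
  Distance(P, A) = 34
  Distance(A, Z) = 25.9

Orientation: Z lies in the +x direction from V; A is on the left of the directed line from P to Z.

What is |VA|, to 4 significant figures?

53.60

Checks: VP at 40.60° ✓; |PA| = 34.00 ✓; |AZ| = 25.90 ✓.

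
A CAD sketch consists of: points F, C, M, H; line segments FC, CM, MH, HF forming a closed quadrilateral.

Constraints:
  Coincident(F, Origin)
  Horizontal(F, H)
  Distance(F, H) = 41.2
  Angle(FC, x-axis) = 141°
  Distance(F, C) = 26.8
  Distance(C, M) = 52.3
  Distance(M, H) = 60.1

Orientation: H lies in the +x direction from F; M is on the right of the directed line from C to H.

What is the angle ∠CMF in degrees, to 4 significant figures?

27.65°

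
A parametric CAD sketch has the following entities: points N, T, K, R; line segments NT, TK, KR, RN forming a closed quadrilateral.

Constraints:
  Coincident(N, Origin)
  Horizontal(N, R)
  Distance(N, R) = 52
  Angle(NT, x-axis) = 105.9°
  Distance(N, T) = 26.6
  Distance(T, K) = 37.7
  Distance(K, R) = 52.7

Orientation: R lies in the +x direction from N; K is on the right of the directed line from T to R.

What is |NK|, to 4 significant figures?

11.31

N is at the origin; NR is horizontal with |NR| = 52.0 and R in +x, so R = (52.0, 0). NT runs at 105.9° with |NT| = 26.6, so T = (-7.287, 25.58). K is determined by |TK| = 37.7 and |KR| = 52.7 together: it lies at the intersection of circle(T, 37.7) and circle(R, 52.7). With |TR| = 64.57, the foot of the radical line on TR is 21.79 from T and the perpendicular offset is √(37.7² − 21.79²) = 30.77. Taking the right-of-TR solution: K = (0.5256, -11.30).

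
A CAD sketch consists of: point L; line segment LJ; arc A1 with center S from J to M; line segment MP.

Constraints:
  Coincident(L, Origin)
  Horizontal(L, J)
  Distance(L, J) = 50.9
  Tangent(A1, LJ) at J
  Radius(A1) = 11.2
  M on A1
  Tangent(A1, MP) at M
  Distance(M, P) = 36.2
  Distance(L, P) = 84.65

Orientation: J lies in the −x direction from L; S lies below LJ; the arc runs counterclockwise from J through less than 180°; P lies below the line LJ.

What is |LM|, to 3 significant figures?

61.9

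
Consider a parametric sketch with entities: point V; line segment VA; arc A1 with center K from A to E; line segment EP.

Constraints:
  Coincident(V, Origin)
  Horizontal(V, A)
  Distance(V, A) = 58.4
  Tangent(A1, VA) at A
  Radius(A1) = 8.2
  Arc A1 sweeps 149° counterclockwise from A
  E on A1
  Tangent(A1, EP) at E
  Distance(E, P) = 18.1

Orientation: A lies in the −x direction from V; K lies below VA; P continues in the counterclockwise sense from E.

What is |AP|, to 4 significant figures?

27.02

V is at the origin; VA is horizontal with |VA| = 58.4 and A on the −x side, so A = (-58.40, 0.000). A1 meets VA tangentially, so KA is at right angles to VA, so K = A + (0, -8.2) = (-58.40, -8.200). On A1, A sits at bearing 90° from K; a 149° counterclockwise sweep puts E at bearing 239°, so E = K + 8.2·(cos 239°, sin 239°) = (-62.62, -15.23). A1 meets EP tangentially, so KE is at right angles to EP, so EP runs along (−sin 239°, cos 239°); with |EP| = 18.1, P = (-47.11, -24.55). Then |AP| = |P − A| = 27.02.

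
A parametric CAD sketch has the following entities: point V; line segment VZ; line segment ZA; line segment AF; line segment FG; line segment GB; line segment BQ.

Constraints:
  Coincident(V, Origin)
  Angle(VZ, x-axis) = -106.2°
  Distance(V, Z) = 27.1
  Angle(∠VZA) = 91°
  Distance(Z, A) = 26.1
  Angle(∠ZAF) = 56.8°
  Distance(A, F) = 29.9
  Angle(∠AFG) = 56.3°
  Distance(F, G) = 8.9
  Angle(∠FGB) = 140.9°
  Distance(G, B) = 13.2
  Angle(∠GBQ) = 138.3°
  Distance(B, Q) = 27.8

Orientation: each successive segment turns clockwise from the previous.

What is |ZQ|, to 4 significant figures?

35.05

V is at the origin; VZ runs at -106.2° with length 27.1, so Z = (-7.561, -26.02). ∠VZA = 91.0° gives ZA at 164.8° from the x-axis; with |ZA| = 26.1, A = (-32.75, -19.18). ∠ZAF = 56.8° gives AF at 41.60° from the x-axis; with |AF| = 29.9, F = (-10.39, 0.6706). ∠AFG = 56.3° gives FG at -82.10° from the x-axis; with |FG| = 8.9, G = (-9.165, -8.145). ∠FGB = 140.9° gives GB at -121.2° from the x-axis; with |GB| = 13.2, B = (-16.00, -19.44). ∠GBQ = 138.3° gives BQ at -162.9° from the x-axis; with |BQ| = 27.8, Q = (-42.57, -27.61). Then |ZQ| = |Q − Z| = 35.05.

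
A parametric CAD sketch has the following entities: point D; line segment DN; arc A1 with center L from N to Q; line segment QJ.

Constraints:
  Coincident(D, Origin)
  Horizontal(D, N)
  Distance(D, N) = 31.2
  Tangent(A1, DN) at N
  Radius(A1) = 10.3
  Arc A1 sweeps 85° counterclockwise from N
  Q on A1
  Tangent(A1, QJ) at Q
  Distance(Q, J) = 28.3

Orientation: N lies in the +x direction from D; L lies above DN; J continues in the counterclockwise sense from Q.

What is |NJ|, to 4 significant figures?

39.69

On A1, N sits at bearing -90° from L; an 85° counterclockwise sweep puts Q at bearing -5°, so Q = L + 10.3·(cos -5°, sin -5°) = (41.46, 9.402). Tangency of A1 to QJ means the radius LQ is perpendicular to QJ, so QJ runs along (−sin -5°, cos -5°); with |QJ| = 28.3, J = (43.93, 37.59). Then |NJ| = |J − N| = 39.69.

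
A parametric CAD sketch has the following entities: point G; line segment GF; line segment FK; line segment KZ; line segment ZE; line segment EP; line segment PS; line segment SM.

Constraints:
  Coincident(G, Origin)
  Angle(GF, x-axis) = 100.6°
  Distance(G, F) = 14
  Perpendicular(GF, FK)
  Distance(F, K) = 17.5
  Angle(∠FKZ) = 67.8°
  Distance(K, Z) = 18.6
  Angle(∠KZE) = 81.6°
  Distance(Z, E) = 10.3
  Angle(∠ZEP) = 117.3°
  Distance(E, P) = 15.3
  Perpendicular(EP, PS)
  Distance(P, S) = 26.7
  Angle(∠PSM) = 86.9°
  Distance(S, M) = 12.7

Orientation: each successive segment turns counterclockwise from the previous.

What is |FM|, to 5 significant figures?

29.779

EP ⟂ PS, so PS runs at -166.10°; with |PS| = 26.7, S = (-31.545, 10.130). ∠PSM = 86.9° gives SM at -73.000° from the x-axis; with |SM| = 12.7, M = (-27.832, -2.0153). Then |FM| = |M − F| = 29.779.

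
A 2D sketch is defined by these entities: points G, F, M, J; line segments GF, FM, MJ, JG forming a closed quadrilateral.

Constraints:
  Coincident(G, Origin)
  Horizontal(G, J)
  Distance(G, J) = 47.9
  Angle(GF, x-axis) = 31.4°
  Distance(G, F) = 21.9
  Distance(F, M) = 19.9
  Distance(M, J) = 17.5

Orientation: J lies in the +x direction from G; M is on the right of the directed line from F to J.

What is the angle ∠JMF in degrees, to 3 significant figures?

114°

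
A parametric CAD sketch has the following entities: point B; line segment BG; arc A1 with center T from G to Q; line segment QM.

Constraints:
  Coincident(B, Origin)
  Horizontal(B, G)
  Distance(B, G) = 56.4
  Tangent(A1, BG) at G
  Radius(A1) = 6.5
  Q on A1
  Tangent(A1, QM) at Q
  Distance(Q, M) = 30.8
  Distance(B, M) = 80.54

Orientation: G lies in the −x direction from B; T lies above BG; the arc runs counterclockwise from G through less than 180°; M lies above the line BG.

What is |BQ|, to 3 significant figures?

53.0

B is at the origin; B and G share the same y with |BG| = 56.4 and G on the −x side, so G = (-56.4, 0.00). Tangency of A1 to BG means the radius TG is perpendicular to BG, so T = G + (0, 6.5) = (-56.4, 6.50). Since TQ ⟂ QM (tangency), |TM| = √(6.5² + 30.8²) = 31.5 regardless of where Q sits on A1. So M lies on both circle(B, 80.54) and circle(T, 31.5); the above-BG intersection is M = (-73.5, 32.9). Q is the foot of the tangent from M: Q = (-51.8, 11.1).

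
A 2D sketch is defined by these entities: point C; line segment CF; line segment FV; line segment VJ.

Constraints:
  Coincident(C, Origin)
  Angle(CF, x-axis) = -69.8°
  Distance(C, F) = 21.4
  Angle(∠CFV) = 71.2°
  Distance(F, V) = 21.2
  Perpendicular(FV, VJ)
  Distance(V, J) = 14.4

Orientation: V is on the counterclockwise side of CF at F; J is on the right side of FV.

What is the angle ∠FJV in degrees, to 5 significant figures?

55.814°

∠CFV = 71.2°, so FV runs at -69.8° + (180° − 71.2°) = 39.000° from the x-axis; with |FV| = 21.2, V = F + 21.2·(cos 39.000°, sin 39.000°) = (23.865, -6.7422). FV is perpendicular to VJ; with |VJ| = 14.4 on the right of FV, J = V + 14.4·(0.62932, -0.77715) = (32.927, -17.933). Then cos ∠FJV = JF·JV / (|JF||JV|), giving 55.814°.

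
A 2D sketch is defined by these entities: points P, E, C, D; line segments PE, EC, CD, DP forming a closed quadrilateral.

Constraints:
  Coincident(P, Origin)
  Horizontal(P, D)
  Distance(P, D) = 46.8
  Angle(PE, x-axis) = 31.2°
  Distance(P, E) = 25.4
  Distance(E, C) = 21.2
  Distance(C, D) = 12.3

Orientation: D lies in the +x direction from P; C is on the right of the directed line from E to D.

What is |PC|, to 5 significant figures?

35.141

Checks: P = (0.00, 0.00) ✓; |EC| = 21.20 ✓; |CD| = 12.30 ✓.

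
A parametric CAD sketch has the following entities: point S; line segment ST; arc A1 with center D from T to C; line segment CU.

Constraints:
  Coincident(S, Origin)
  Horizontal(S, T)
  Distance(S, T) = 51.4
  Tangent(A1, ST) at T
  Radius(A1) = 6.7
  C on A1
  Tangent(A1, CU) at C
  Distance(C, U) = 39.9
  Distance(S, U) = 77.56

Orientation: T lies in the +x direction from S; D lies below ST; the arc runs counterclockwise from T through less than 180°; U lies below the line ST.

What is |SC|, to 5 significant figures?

46.382

S is at the origin; ST is horizontal with |ST| = 51.4 and T on the +x side, so T = (51.400, 0.0000). The tangent condition forces DT to be normal to ST, so D = T + (0, -6.7) = (51.400, -6.7000). Since DC ⟂ CU (tangency), |DU| = √(6.7² + 39.9²) = 40.459 regardless of where C sits on A1. So U lies on both circle(S, 77.56) and circle(D, 40.459); the below-ST intersection is U = (62.797, -45.520). C is the foot of the tangent from U: C = (45.373, -9.6259).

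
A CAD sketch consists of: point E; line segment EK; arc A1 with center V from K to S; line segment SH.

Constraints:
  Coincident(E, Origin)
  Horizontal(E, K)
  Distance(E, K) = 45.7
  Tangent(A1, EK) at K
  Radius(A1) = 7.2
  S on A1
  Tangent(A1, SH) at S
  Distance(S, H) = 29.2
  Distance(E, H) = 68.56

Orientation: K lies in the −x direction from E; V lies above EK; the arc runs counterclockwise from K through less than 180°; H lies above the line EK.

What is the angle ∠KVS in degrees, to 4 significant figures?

131.4°

Checks: E.y = 0.00, K.y = 0.00 ✓; |VS| = 7.200 ✓; ∠(VS, SH) = 90.00° ✓; |SH| = 29.20 ✓; |EH| = 68.56 ✓.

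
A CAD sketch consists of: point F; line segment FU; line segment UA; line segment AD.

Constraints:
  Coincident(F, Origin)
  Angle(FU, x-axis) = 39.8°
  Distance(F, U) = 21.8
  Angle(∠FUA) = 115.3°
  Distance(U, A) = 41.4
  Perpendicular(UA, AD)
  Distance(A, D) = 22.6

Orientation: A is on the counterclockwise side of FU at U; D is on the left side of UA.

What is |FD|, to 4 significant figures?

50.80

∠FUA = 115.3°, so UA runs at 39.8° + (180° − 115.3°) = 104.5° from the x-axis; with |UA| = 41.4, A = U + 41.4·(cos 104.5°, sin 104.5°) = (6.383, 54.04). The perpendicularity gives AD at right angles to UA; with |AD| = 22.6 on the left of UA, D = A + 22.6·(-0.9681, -0.2504) = (-15.50, 48.38). Then |FD| = |D − F| = 50.80.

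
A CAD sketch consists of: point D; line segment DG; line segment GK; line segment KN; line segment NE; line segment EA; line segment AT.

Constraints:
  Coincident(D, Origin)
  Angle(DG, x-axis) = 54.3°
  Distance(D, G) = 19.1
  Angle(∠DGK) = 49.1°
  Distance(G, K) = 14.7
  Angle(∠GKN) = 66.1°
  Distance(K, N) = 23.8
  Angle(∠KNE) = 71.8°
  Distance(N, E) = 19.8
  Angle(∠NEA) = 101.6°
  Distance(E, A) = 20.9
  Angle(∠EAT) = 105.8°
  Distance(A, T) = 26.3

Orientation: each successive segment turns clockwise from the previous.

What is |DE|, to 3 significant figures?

22.9

D is at the origin; DG runs at 54.3° with length 19.1, so G = (11.1, 15.5). ∠DGK = 49.1° gives GK at -76.6° from the x-axis; with |GK| = 14.7, K = (14.6, 1.21). ∠GKN = 66.1° gives KN at 170° from the x-axis; with |KN| = 23.8, N = (-8.85, 5.55). ∠KNE = 71.8° gives NE at 61.3° from the x-axis; with |NE| = 19.8, E = (0.659, 22.9). Then |DE| = |E − D| = 22.9.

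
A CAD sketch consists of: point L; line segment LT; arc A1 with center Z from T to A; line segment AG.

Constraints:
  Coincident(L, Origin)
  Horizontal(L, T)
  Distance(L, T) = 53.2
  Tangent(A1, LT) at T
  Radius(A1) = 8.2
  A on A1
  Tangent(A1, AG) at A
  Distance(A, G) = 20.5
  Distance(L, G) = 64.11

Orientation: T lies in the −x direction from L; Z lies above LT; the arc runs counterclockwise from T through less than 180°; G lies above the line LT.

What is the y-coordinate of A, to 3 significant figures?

12.4

L is at the origin; L and T share the same y with |LT| = 53.2 and T on the −x side, so T = (-53.2, 0.00). Since A1 is tangent to LT there, ZT ⟂ LT, so Z = T + (0, 8.2) = (-53.2, 8.20). Since ZA ⟂ AG (tangency), |ZG| = √(8.2² + 20.5²) = 22.1 regardless of where A sits on A1. So G lies on both circle(L, 64.11) and circle(Z, 22.1); the above-LT intersection is G = (-56.7, 30.0). A is the foot of the tangent from G: A = (-46.2, 12.4).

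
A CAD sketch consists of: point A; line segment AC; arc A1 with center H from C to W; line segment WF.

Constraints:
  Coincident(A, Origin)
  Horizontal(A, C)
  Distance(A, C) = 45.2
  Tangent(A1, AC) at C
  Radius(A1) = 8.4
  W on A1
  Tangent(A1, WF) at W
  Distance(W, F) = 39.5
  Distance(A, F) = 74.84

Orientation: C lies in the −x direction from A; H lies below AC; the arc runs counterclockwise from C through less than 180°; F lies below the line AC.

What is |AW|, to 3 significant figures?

54.0

Checks: |HW| = 8.400 ✓; ∠(HW, WF) = 90.00° ✓; |WF| = 39.50 ✓; |AF| = 74.84 ✓.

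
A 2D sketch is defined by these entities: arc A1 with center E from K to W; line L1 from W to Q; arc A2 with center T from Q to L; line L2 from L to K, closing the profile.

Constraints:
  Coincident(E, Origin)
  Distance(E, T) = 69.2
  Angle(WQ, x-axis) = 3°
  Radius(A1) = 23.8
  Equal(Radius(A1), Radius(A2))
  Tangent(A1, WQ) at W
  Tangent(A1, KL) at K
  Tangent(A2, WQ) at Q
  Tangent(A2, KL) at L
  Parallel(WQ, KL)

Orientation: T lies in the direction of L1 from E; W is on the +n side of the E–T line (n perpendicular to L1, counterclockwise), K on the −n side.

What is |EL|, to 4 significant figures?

73.18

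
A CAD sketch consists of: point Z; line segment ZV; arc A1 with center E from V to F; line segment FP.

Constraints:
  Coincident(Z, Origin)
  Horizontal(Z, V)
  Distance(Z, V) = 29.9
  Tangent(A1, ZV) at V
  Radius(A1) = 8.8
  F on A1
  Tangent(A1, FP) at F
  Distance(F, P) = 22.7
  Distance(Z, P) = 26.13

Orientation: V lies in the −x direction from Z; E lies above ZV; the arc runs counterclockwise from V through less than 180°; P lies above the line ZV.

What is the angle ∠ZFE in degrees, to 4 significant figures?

160.2°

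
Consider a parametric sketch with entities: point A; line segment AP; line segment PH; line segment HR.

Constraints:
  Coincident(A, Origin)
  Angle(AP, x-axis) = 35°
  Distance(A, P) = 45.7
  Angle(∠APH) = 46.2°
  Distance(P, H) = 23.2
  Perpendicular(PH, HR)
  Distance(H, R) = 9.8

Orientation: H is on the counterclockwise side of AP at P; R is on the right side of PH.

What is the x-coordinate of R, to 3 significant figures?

16.6

∠APH = 46.2°, so PH runs at 35.0° + (180° − 46.2°) = 169° from the x-axis; with |PH| = 23.2, H = P + 23.2·(cos 169°, sin 169°) = (14.7, 30.7). PH ⟂ HR; with |HR| = 9.8 on the right of PH, R = H + 9.8·(0.194, 0.981) = (16.6, 40.3). So R.x = 16.6.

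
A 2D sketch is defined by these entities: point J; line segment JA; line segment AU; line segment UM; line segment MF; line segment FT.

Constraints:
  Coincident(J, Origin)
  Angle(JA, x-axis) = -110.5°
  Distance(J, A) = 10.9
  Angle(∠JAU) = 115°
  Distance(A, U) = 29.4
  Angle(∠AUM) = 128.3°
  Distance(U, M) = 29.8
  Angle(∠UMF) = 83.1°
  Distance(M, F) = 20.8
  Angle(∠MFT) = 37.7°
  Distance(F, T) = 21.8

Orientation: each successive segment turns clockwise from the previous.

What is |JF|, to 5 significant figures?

42.406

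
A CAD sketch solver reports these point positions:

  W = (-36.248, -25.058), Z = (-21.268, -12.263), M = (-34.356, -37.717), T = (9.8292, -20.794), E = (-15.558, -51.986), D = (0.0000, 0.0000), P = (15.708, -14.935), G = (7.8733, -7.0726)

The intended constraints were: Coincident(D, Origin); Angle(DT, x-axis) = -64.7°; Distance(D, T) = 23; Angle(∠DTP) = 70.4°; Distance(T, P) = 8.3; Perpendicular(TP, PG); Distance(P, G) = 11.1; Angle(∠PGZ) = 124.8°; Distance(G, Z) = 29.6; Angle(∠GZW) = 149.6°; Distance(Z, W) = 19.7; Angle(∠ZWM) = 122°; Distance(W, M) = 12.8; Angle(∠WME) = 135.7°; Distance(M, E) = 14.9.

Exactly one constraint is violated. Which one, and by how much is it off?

Distance(M, E) = 14.9 — off by 8.70.

D = (0.00, 0.00) ✓; DT at -64.70° ✓; |DT| = 23.00 ✓; ∠DTP = 70.40° ✓; |TP| = 8.300 ✓; ∠(TP, PG) = 90.00° ✓; |PG| = 11.10 ✓; ∠PGZ = 124.8° ✓; |GZ| = 29.60 ✓; ∠GZW = 149.6° ✓; |ZW| = 19.70 ✓; ∠ZWM = 122.0° ✓; |WM| = 12.80 ✓; ∠WME = 135.7° ✓; |ME| = 23.60 ✗.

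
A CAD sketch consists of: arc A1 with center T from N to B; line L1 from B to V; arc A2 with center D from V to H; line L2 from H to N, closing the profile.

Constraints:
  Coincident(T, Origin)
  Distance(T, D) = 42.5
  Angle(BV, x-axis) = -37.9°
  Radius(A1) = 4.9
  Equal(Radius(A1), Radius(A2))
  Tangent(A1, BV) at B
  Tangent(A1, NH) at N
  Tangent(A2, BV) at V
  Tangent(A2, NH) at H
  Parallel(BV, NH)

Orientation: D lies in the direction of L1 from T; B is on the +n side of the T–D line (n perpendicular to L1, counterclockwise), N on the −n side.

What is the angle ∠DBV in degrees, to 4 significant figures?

6.577°

The slot axis is L1's direction at -37.9°, so u = (cos -37.9°, sin -37.9°) = (0.7891, -0.6143) and n = (−sin -37.9°, cos -37.9°) = (0.6143, 0.7891). T is at the origin and D lies 42.5 along u from T, so D = 42.5·u = (33.54, -26.11). Tangency of A1 to both parallel lines with radius 4.9 puts B and N at T ± 4.9·n: B = (3.010, 3.867), N = (-3.010, -3.867). Equal radii place V and H the same way about D: V = D + 4.9·n = (36.55, -22.24), H = D − 4.9·n = (30.53, -29.97). Then cos ∠DBV = BD·BV / (|BD||BV|), giving 6.577°.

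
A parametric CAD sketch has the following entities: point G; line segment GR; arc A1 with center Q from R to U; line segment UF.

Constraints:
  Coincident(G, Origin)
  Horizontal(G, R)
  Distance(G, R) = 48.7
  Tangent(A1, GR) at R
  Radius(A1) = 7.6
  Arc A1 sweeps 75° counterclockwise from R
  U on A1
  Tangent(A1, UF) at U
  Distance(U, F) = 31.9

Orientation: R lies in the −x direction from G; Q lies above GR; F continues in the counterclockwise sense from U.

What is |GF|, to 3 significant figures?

49.2

G is at the origin; GR is horizontal with |GR| = 48.7 and R on the −x side, so R = (-48.7, 0.00). The tangent condition forces QR to be normal to GR, so Q = R + (0, 7.6) = (-48.7, 7.60). On A1, R sits at bearing -90° from Q; a 75° counterclockwise sweep puts U at bearing -15°, so U = Q + 7.6·(cos -15°, sin -15°) = (-41.4, 5.63). Tangency of A1 to UF means the radius QU is perpendicular to UF, so UF runs along (−sin -15°, cos -15°); with |UF| = 31.9, F = (-33.1, 36.4). Then |GF| = |F − G| = 49.2.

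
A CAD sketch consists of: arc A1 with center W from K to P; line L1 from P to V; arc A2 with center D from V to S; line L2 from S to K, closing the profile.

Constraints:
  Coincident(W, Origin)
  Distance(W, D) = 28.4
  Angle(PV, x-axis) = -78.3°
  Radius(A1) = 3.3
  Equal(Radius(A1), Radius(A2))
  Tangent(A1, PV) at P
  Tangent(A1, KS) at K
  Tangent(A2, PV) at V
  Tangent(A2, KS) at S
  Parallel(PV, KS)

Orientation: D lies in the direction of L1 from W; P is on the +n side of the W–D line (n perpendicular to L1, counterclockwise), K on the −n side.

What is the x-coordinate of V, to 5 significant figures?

8.9906

The slot axis is L1's direction at -78.3°, so u = (cos -78.3°, sin -78.3°) = (0.20279, -0.97922) and n = (−sin -78.3°, cos -78.3°) = (0.97922, 0.20279). W is at the origin and D lies 28.4 along u from W, so D = 28.4·u = (5.7592, -27.810). Tangency of A1 to both parallel lines with radius 3.3 puts P and K at W ± 3.3·n: P = (3.2314, 0.66920), K = (-3.2314, -0.66920). Equal radii place V and S the same way about D: V = D + 3.3·n = (8.9906, -27.141), S = D − 3.3·n = (2.5277, -28.479). So V.x = 8.9906.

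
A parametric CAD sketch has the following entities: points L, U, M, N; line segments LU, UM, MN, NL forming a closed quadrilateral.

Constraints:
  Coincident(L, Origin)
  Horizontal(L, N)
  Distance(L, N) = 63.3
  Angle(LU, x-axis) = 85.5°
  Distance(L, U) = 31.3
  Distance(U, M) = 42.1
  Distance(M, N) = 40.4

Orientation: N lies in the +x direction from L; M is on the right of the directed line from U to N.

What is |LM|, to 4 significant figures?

23.88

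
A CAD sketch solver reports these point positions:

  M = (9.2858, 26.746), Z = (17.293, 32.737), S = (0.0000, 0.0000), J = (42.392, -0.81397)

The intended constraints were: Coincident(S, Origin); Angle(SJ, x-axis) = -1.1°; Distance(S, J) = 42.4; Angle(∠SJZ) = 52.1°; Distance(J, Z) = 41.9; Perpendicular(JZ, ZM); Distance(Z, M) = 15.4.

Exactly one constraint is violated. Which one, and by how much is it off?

Distance(Z, M) = 15.4 — off by 5.40.

S = (0.00, 0.00) ✓; SJ at -1.100° ✓; |SJ| = 42.40 ✓; ∠SJZ = 52.10° ✓; |JZ| = 41.90 ✓; ∠(JZ, ZM) = 90.00° ✓; |ZM| = 10.00 ✗.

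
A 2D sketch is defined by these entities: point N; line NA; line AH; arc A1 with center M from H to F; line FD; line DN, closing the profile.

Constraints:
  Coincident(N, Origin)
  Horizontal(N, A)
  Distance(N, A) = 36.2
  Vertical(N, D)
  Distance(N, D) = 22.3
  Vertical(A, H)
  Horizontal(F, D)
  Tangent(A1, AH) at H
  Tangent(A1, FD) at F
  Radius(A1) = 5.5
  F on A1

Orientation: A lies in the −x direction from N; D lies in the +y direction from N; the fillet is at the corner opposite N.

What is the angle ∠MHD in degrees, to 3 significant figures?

8.64°

N is at the origin; NA is horizontal with |NA| = 36.2 and A on the −x side, so A = (-36.2, 0.00). ND is vertical with |ND| = 22.3 and D on the +y side, so D = (0.00, 22.3). The virtual corner opposite N is at (-36.2, 22.3). Tangency of A1 to AH means the radius MH is perpendicular to AH and since A1 is tangent to FD there, MF ⟂ FD, with radius 5.5, so the center M sits 5.5 in from both sides at M = (-30.7, 16.8). That places the tangent points at H = (-36.2, 16.8) on AH and F = (-30.7, 22.3) on FD. Then cos ∠MHD = HM·HD / (|HM||HD|), giving 8.64°.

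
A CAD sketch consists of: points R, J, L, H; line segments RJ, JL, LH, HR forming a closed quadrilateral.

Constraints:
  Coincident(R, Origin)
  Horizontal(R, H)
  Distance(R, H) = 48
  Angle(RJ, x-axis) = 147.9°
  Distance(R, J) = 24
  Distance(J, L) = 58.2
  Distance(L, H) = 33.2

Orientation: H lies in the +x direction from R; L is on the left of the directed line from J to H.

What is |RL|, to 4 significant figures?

46.53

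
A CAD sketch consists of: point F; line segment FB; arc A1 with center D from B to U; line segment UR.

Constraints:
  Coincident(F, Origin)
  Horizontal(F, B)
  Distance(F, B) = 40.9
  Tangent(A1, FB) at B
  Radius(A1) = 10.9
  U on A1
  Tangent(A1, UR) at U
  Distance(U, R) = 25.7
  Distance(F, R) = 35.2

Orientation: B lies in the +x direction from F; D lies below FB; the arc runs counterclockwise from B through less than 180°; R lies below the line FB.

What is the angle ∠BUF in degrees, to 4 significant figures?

137.1°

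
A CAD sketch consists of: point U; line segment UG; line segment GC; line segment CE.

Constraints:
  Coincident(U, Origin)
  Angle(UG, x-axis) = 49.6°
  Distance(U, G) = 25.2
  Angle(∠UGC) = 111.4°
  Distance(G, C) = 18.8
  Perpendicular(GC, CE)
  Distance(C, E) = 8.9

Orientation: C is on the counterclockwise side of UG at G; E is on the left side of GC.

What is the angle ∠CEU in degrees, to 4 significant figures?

117.5°

∠UGC = 111.4°, so GC runs at 49.6° + (180° − 111.4°) = 118.2° from the x-axis; with |GC| = 18.8, C = G + 18.8·(cos 118.2°, sin 118.2°) = (7.449, 35.76). The perpendicularity gives CE at right angles to GC; with |CE| = 8.9 on the left of GC, E = C + 8.9·(-0.8813, -0.4726) = (-0.3949, 31.55). Then cos ∠CEU = EC·EU / (|EC||EU|), giving 117.5°.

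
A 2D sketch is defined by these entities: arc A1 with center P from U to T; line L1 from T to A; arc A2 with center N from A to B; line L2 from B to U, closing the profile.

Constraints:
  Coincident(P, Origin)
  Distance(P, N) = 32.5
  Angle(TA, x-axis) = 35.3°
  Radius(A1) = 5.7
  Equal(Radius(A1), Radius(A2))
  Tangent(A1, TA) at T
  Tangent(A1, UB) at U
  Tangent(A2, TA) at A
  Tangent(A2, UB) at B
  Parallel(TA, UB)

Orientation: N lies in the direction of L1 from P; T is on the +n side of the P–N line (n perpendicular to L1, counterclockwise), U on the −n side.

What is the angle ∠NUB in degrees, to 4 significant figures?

9.948°

Tangency of A1 to both parallel lines with radius 5.7 puts T and U at P ± 5.7·n: T = (-3.294, 4.652), U = (3.294, -4.652). Equal radii place A and B the same way about N: A = N + 5.7·n = (23.23, 23.43), B = N − 5.7·n = (29.82, 14.13). Then cos ∠NUB = UN·UB / (|UN||UB|), giving 9.948°.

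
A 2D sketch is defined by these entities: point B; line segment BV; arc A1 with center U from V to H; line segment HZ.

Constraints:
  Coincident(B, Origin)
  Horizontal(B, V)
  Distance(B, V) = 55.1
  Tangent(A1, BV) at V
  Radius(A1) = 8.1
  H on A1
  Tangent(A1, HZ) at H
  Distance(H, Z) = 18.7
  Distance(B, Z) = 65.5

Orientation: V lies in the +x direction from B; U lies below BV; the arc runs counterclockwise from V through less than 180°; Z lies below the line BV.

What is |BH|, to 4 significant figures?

50.11

Checks: B.y = 0.00, V.y = 0.00 ✓; |UH| = 8.100 ✓; ∠(UH, HZ) = 90.00° ✓; |HZ| = 18.70 ✓; |BZ| = 65.50 ✓.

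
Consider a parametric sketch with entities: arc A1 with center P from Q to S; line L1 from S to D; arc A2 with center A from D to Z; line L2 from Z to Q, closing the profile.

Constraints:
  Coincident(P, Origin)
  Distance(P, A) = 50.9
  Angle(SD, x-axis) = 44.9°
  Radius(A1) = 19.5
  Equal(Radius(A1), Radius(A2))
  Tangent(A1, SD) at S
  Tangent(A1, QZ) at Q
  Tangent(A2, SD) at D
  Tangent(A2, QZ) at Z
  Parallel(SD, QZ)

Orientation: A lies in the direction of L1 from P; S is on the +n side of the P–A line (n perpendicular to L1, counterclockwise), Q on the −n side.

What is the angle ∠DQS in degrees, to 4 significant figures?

52.54°

The slot axis is L1's direction at 44.9°, so u = (cos 44.9°, sin 44.9°) = (0.7083, 0.7059) and n = (−sin 44.9°, cos 44.9°) = (-0.7059, 0.7083). P is at the origin and A lies 50.9 along u from P, so A = 50.9·u = (36.05, 35.93). Tangency of A1 to both parallel lines with radius 19.5 puts S and Q at P ± 19.5·n: S = (-13.76, 13.81), Q = (13.76, -13.81). Equal radii place D and Z the same way about A: D = A + 19.5·n = (22.29, 49.74), Z = A − 19.5·n = (49.82, 22.12). Then cos ∠DQS = QD·QS / (|QD||QS|), giving 52.54°.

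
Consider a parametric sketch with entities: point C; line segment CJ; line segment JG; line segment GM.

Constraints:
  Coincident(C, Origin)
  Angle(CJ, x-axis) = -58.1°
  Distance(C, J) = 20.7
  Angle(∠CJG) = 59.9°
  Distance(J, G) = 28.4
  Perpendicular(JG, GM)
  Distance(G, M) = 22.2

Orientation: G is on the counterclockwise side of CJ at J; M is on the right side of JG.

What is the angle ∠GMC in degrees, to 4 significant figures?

24.19°

∠CJG = 59.9°, so JG runs at -58.1° + (180° − 59.9°) = 62.00° from the x-axis; with |JG| = 28.4, G = J + 28.4·(cos 62.00°, sin 62.00°) = (24.27, 7.502). The perpendicularity gives GM at right angles to JG; with |GM| = 22.2 on the right of JG, M = G + 22.2·(0.8829, -0.4695) = (43.87, -2.920). Then cos ∠GMC = MG·MC / (|MG||MC|), giving 24.19°.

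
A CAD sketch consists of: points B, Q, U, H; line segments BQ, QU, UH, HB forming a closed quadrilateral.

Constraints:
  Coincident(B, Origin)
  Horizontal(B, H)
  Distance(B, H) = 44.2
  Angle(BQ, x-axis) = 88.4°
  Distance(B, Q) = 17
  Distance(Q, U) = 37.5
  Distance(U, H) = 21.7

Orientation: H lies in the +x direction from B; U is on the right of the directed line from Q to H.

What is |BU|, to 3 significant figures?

27.7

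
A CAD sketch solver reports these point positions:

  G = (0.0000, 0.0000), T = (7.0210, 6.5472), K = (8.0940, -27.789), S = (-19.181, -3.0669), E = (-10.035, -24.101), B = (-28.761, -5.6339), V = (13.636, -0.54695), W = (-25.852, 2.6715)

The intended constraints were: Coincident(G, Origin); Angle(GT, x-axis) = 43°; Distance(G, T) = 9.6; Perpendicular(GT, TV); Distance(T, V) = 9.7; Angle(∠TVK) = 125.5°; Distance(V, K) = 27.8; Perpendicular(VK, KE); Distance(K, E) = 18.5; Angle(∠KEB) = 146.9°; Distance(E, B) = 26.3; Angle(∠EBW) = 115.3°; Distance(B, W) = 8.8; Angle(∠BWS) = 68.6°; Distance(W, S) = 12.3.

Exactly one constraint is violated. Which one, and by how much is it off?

Distance(W, S) = 12.3 — off by 3.50.

G = (0.00, 0.00) ✓; GT at 43.00° ✓; |GT| = 9.600 ✓; ∠(GT, TV) = 90.00° ✓; |TV| = 9.700 ✓; ∠TVK = 125.5° ✓; |VK| = 27.80 ✓; ∠(VK, KE) = 90.00° ✓; |KE| = 18.50 ✓; ∠KEB = 146.9° ✓; |EB| = 26.30 ✓; ∠EBW = 115.3° ✓; |BW| = 8.800 ✓; ∠BWS = 68.60° ✓; |WS| = 8.800 ✗.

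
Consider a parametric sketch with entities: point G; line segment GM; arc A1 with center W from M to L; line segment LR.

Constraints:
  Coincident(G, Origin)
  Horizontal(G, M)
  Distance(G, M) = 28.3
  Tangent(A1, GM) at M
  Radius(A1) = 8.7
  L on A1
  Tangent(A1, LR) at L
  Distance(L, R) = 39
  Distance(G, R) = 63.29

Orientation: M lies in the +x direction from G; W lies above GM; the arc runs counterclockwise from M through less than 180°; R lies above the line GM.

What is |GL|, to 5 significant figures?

37.524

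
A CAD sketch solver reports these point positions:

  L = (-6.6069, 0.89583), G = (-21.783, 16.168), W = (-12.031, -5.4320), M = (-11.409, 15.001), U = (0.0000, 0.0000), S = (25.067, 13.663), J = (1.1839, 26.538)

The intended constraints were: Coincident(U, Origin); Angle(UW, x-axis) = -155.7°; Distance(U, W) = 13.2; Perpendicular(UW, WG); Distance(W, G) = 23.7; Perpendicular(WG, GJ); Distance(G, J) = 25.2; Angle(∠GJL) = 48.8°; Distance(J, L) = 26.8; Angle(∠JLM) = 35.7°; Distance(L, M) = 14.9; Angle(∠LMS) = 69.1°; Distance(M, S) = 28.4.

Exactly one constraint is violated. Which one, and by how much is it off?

Distance(M, S) = 28.4 — off by 8.10.

U = (0.00, 0.00) ✓; UW at -155.7° ✓; |UW| = 13.20 ✓; ∠(UW, WG) = 90.00° ✓; |WG| = 23.70 ✓; ∠(WG, GJ) = 90.00° ✓; |GJ| = 25.20 ✓; ∠GJL = 48.80° ✓; |JL| = 26.80 ✓; ∠JLM = 35.70° ✓; |LM| = 14.90 ✓; ∠LMS = 69.10° ✓; |MS| = 36.50 ✗.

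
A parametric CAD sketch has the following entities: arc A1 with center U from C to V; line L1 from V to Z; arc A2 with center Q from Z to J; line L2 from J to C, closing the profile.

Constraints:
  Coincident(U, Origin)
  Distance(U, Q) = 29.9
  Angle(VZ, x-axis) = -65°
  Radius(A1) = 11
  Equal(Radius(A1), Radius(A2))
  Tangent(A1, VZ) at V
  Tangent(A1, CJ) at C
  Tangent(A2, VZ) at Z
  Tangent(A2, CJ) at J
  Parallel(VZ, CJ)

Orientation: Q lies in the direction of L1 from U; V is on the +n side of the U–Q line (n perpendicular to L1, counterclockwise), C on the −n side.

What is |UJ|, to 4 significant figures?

31.86

The slot axis is L1's direction at -65.0°, so u = (cos -65.0°, sin -65.0°) = (0.4226, -0.9063) and n = (−sin -65.0°, cos -65.0°) = (0.9063, 0.4226). U is at the origin and Q lies 29.9 along u from U, so Q = 29.9·u = (12.64, -27.10). Tangency of A1 to both parallel lines with radius 11.0 puts V and C at U ± 11.0·n: V = (9.969, 4.649), C = (-9.969, -4.649). Equal radii place Z and J the same way about Q: Z = Q + 11.0·n = (22.61, -22.45), J = Q − 11.0·n = (2.667, -31.75). Then |UJ| = |J − U| = 31.86.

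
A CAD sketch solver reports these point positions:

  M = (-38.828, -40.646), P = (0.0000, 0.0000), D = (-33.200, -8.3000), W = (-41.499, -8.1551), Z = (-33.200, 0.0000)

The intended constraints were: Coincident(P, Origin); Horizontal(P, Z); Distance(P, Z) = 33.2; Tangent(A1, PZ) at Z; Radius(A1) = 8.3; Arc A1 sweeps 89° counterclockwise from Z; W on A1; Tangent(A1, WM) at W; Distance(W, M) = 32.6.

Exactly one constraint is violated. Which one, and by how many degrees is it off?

Tangent(A1, WM) at W — off by 5.70°.

P = (0.00, 0.00) ✓; P.y = 0.00, Z.y = 0.00 ✓; |PZ| = 33.20 ✓; ∠(DZ, ZP) = 90.00° ✓; |DZ| = 8.300 ✓; bearing(D→W) − bearing(D→Z) = 89.00° ✓; |DW| = 8.300 ✓; ∠(DW, WM) = 84.30° ✗; |WM| = 32.60 ✓.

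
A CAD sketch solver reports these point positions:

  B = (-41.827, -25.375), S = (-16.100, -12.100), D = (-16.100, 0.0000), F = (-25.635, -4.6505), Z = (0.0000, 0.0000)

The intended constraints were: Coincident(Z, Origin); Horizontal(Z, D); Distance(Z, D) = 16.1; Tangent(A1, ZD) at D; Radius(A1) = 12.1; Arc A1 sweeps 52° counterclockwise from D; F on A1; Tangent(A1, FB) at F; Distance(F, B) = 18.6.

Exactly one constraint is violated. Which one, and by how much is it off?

Distance(F, B) = 18.6 — off by 7.70.

Z = (0.00, 0.00) ✓; Z.y = 0.00, D.y = 0.00 ✓; |ZD| = 16.10 ✓; ∠(SD, DZ) = 90.00° ✓; |SD| = 12.10 ✓; bearing(S→F) − bearing(S→D) = 52.00° ✓; |SF| = 12.10 ✓; ∠(SF, FB) = 90.00° ✓; |FB| = 26.30 ✗.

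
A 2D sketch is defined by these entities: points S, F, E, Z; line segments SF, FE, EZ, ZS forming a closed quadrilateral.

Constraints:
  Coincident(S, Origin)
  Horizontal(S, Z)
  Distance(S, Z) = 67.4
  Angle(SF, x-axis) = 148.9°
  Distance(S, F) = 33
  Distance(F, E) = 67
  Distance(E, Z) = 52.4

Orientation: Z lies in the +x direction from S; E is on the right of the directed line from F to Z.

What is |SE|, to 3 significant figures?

34.9

S is at the origin; S and Z share the same y with |SZ| = 67.4 and Z in +x, so Z = (67.4, 0). SF runs at 148.9° with |SF| = 33.0, so F = (-28.3, 17.0). E is determined by |FE| = 67.0 and |EZ| = 52.4 together: it lies at the intersection of circle(F, 67.0) and circle(Z, 52.4). With |FZ| = 97.2, the foot of the radical line on FZ is 57.6 from F and the perpendicular offset is √(67.0² − 57.6²) = 34.3. Taking the right-of-FZ solution: E = (22.4, -26.8).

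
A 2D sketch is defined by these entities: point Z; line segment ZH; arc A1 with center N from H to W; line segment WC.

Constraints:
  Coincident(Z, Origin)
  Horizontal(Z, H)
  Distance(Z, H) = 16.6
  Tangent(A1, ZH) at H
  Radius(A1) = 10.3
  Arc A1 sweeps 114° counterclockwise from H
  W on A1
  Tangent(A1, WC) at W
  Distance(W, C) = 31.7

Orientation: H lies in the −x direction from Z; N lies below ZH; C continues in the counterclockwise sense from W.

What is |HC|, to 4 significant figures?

43.59

Z is at the origin; Z and H share the same y with |ZH| = 16.6 and H on the −x side, so H = (-16.60, 0.000). Since A1 is tangent to ZH there, NH ⟂ ZH, so N = H + (0, -10.3) = (-16.60, -10.30). On A1, H sits at bearing 90° from N; a 114° counterclockwise sweep puts W at bearing 204°, so W = N + 10.3·(cos 204°, sin 204°) = (-26.01, -14.49). Since A1 is tangent to WC there, NW ⟂ WC, so WC runs along (−sin 204°, cos 204°); with |WC| = 31.7, C = (-13.12, -43.45). Then |HC| = |C − H| = 43.59.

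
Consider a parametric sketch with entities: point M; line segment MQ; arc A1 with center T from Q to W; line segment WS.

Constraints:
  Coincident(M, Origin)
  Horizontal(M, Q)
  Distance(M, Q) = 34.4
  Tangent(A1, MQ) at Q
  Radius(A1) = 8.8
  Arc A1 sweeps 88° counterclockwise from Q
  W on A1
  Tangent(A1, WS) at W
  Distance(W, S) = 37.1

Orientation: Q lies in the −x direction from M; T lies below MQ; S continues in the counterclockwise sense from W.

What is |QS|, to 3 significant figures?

46.7

M is at the origin; M and Q share the same y with |MQ| = 34.4 and Q on the −x side, so Q = (-34.4, 0.00). Since A1 is tangent to MQ there, TQ ⟂ MQ, so T = Q + (0, -8.8) = (-34.4, -8.80). On A1, Q sits at bearing 90° from T; an 88° counterclockwise sweep puts W at bearing 178°, so W = T + 8.8·(cos 178°, sin 178°) = (-43.2, -8.49). Tangency of A1 to WS means the radius TW is perpendicular to WS, so WS runs along (−sin 178°, cos 178°); with |WS| = 37.1, S = (-44.5, -45.6). Then |QS| = |S − Q| = 46.7.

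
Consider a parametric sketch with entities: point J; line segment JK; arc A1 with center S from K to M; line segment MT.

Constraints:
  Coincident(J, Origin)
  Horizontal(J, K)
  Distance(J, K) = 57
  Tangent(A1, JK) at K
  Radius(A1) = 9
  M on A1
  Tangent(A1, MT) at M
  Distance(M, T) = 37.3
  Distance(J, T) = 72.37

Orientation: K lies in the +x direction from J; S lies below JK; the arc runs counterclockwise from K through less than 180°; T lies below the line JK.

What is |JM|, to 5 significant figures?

49.296

J is at the origin; J and K share the same y with |JK| = 57.0 and K on the +x side, so K = (57.000, 0.0000). Tangency of A1 to JK means the radius SK is perpendicular to JK, so S = K + (0, -9) = (57.000, -9.0000). Since SM ⟂ MT (tangency), |ST| = √(9.0² + 37.3²) = 38.370 regardless of where M sits on A1. So T lies on both circle(J, 72.37) and circle(S, 38.370); the below-JK intersection is T = (54.769, -47.305). M is the foot of the tangent from T: M = (48.143, -10.599).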